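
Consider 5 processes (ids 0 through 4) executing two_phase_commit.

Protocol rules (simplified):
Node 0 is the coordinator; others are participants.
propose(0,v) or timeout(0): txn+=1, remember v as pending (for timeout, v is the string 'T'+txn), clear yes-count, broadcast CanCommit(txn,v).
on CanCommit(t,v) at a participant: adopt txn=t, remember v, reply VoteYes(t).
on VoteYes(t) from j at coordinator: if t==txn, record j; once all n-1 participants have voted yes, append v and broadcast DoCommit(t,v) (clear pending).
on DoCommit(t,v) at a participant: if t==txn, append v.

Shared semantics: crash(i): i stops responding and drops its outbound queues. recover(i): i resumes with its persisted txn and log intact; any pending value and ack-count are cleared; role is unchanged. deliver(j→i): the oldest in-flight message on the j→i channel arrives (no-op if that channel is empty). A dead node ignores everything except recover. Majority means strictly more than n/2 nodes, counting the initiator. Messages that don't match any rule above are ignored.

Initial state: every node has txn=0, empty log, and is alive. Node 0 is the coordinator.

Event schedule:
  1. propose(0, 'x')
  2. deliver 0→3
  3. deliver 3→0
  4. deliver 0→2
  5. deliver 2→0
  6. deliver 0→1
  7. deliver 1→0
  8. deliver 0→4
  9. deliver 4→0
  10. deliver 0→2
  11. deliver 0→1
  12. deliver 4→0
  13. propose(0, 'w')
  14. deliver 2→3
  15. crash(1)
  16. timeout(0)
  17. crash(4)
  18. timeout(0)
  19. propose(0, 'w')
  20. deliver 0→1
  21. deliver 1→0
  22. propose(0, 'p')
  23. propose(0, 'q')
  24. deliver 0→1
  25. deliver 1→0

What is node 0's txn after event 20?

5

e1 propose(0,'x'): 0[coor,t=1,-]
e2 deliver 0→3: 3[part,t=1,-]
e3 deliver 3→0: ·
e4 deliver 0→2: 2[part,t=1,-]
e5 deliver 2→0: ·
e6 deliver 0→1: 1[part,t=1,-]
e7 deliver 1→0: ·
e8 deliver 0→4: 4[part,t=1,-]
e9 deliver 4→0: 0[coor,t=1,x]
e10 deliver 0→2: 2[part,t=1,x]
e11 deliver 0→1: 1[part,t=1,x]
e12 deliver 4→0: ·
e13 propose(0,'w'): 0[coor,t=2,x]
e14 deliver 2→3: ·
e15 crash(1): 1[✗part,t=1,x]
e16 timeout(0): 0[coor,t=3,x]
e17 crash(4): 4[✗part,t=1,-]
e18 timeout(0): 0[coor,t=4,x]
e19 propose(0,'w'): 0[coor,t=5,x]
e20 deliver 0→1: ·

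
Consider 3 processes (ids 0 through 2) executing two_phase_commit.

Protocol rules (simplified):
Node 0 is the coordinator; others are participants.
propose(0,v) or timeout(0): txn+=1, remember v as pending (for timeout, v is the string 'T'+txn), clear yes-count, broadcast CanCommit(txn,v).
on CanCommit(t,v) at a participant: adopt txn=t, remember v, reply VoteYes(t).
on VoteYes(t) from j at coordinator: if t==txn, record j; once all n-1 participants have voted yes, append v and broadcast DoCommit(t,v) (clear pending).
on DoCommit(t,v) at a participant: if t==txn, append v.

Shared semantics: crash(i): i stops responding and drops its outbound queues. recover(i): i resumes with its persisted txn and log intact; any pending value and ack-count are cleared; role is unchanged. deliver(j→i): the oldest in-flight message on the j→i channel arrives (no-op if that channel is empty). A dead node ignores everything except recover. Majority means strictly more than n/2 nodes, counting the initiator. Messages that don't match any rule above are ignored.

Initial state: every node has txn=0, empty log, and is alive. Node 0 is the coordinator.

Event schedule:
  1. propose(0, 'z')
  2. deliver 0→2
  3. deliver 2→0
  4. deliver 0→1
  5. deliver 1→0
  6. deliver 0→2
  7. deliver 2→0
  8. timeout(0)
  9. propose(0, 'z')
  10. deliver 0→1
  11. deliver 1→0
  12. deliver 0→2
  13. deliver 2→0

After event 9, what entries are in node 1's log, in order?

step 1 propose(0,'z'): 0={coor,t=1,log=-}
step 2 deliver 0→2: 2={part,t=1,log=-}
step 3 deliver 2→0: —
step 4 deliver 0→1: 1={part,t=1,log=-}
step 5 deliver 1→0: 0={coor,t=1,log=z}
step 6 deliver 0→2: 2={part,t=1,log=z}
step 7 deliver 2→0: —
step 8 timeout(0): 0={coor,t=2,log=z}
step 9 propose(0,'z'): 0={coor,t=3,log=z}

empty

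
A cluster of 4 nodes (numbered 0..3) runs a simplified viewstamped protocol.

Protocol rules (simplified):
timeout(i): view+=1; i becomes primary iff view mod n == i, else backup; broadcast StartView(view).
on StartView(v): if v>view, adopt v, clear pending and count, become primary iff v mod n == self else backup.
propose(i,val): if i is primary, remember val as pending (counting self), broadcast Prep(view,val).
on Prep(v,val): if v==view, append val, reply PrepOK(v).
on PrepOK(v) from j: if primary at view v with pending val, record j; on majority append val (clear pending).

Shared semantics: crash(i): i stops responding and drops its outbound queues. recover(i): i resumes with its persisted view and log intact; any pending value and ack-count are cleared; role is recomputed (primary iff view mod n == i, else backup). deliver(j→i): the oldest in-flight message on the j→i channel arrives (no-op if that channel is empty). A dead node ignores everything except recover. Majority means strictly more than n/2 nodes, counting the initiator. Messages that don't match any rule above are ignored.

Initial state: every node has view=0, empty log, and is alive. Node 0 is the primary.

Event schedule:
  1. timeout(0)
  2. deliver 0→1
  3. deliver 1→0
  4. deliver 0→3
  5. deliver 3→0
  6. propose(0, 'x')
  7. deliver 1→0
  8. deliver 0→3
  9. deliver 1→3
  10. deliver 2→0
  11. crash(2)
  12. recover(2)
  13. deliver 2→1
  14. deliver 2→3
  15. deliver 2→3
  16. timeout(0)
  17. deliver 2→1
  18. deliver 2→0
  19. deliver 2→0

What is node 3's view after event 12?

[1] timeout(0) → N0(back v1 [-])
[2] deliver 0→1 → N1(prim v1 [-])
[3] deliver 1→0 → ∅
[4] deliver 0→3 → N3(back v1 [-])
[5] deliver 3→0 → ∅
[6] propose(0,'x') → ∅
[7] deliver 1→0 → ∅
[8] deliver 0→3 → ∅
[9] deliver 1→3 → ∅
[10] deliver 2→0 → ∅
[11] crash(2) → N2(✗back v0 [-])
[12] recover(2) → N2(back v0 [-])

1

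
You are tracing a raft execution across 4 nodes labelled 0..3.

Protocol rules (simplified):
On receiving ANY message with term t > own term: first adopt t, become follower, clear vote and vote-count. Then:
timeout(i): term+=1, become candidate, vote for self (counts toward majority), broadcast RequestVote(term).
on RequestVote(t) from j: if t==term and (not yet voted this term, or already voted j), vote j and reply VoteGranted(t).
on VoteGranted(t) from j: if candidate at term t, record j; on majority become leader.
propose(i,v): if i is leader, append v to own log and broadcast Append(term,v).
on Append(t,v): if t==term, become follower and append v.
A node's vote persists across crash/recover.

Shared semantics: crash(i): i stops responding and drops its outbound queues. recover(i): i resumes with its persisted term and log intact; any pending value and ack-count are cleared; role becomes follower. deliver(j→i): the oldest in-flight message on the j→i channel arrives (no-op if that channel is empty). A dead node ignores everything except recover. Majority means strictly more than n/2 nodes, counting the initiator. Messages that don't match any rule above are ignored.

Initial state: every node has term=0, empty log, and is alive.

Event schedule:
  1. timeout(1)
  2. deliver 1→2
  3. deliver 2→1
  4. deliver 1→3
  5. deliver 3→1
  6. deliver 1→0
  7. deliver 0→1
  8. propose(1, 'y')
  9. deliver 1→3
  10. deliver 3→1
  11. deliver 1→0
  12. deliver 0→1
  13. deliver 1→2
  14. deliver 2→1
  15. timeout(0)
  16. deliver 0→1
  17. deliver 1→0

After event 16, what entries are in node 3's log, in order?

y

[1] timeout(1) → N1(cand t1 [-])
[2] deliver 1→2 → N2(foll t1 [-])
[3] deliver 2→1 → ∅
[4] deliver 1→3 → N3(foll t1 [-])
[5] deliver 3→1 → N1(lead t1 [-])
[6] deliver 1→0 → N0(foll t1 [-])
[7] deliver 0→1 → ∅
[8] propose(1,'y') → N1(lead t1 [y])
[9] deliver 1→3 → N3(foll t1 [y])
[10] deliver 3→1 → ∅
[11] deliver 1→0 → N0(foll t1 [y])
[12] deliver 0→1 → ∅
[13] deliver 1→2 → N2(foll t1 [y])
[14] deliver 2→1 → ∅
[15] timeout(0) → N0(cand t2 [y])
[16] deliver 0→1 → N1(foll t2 [y])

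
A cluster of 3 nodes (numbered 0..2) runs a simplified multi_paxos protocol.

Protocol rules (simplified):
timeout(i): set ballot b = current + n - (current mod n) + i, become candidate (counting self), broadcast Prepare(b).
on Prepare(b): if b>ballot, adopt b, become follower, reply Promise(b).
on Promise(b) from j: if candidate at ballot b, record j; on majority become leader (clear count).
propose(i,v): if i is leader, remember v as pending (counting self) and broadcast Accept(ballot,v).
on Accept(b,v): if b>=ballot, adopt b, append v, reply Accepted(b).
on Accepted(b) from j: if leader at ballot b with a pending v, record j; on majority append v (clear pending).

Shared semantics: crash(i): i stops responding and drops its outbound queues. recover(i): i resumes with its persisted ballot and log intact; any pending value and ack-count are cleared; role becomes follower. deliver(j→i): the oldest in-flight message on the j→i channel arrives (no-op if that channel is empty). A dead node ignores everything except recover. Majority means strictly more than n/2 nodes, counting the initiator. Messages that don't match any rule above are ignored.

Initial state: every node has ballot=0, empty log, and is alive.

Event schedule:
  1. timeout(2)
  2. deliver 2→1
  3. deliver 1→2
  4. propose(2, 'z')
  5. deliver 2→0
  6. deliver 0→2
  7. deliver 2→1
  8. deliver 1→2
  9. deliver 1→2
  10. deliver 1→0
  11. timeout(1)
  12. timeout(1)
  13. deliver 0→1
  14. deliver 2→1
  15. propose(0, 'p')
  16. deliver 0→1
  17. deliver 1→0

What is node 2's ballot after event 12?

5

step 1 timeout(2): 2={cand,b=5,log=-}
step 2 deliver 2→1: 1={foll,b=5,log=-}
step 3 deliver 1→2: 2={lead,b=5,log=-}
step 4 propose(2,'z'): —
step 5 deliver 2→0: 0={foll,b=5,log=-}
step 6 deliver 0→2: —
step 7 deliver 2→1: 1={foll,b=5,log=z}
step 8 deliver 1→2: 2={lead,b=5,log=z}
step 9 deliver 1→2: —
step 10 deliver 1→0: —
step 11 timeout(1): 1={cand,b=7,log=z}
step 12 timeout(1): 1={cand,b=10,log=z}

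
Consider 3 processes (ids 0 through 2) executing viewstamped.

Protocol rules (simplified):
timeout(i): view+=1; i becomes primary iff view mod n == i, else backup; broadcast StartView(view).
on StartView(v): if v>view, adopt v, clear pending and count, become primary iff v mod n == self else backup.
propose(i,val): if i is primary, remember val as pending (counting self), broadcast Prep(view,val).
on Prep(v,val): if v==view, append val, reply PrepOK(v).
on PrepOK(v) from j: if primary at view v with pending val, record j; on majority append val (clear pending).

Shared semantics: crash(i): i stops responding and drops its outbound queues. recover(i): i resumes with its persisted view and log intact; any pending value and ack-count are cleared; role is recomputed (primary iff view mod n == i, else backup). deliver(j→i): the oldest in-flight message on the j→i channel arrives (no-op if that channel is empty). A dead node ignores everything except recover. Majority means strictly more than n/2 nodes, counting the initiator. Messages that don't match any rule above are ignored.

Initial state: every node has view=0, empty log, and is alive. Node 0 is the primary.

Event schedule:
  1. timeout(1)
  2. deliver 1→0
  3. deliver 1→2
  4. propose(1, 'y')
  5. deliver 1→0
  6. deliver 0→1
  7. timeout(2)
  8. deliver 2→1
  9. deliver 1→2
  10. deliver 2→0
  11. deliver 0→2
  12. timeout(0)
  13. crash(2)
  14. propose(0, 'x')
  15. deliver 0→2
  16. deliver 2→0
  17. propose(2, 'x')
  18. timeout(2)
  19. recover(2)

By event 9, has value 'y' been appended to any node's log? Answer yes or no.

step 1 timeout(1): 1={prim,v=1,log=-}
step 2 deliver 1→0: 0={back,v=1,log=-}
step 3 deliver 1→2: 2={back,v=1,log=-}
step 4 propose(1,'y'): —
step 5 deliver 1→0: 0={back,v=1,log=y}
step 6 deliver 0→1: 1={prim,v=1,log=y}
step 7 timeout(2): 2={prim,v=2,log=-}
step 8 deliver 2→1: 1={back,v=2,log=y}
step 9 deliver 1→2: —

yes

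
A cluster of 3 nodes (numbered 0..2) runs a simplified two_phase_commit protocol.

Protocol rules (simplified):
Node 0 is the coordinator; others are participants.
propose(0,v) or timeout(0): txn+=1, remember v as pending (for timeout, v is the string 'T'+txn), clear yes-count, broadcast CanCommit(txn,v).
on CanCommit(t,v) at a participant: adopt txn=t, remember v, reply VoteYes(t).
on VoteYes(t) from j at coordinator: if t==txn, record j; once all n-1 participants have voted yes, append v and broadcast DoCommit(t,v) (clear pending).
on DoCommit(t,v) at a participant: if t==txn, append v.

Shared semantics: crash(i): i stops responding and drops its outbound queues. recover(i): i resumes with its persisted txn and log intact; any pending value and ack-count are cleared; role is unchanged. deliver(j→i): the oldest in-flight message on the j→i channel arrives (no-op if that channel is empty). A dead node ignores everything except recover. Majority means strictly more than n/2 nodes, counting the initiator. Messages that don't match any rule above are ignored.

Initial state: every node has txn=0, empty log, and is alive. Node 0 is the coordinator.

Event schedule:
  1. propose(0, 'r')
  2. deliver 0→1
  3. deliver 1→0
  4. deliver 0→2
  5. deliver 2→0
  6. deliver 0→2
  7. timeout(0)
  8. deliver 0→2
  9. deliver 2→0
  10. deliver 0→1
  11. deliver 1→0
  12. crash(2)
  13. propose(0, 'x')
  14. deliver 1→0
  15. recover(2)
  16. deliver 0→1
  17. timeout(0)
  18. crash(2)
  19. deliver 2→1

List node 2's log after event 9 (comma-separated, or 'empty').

[1] propose(0,'r') → N0(coor t1 [-])
[2] deliver 0→1 → N1(part t1 [-])
[3] deliver 1→0 → ∅
[4] deliver 0→2 → N2(part t1 [-])
[5] deliver 2→0 → N0(coor t1 [r])
[6] deliver 0→2 → N2(part t1 [r])
[7] timeout(0) → N0(coor t2 [r])
[8] deliver 0→2 → N2(part t2 [r])
[9] deliver 2→0 → ∅

r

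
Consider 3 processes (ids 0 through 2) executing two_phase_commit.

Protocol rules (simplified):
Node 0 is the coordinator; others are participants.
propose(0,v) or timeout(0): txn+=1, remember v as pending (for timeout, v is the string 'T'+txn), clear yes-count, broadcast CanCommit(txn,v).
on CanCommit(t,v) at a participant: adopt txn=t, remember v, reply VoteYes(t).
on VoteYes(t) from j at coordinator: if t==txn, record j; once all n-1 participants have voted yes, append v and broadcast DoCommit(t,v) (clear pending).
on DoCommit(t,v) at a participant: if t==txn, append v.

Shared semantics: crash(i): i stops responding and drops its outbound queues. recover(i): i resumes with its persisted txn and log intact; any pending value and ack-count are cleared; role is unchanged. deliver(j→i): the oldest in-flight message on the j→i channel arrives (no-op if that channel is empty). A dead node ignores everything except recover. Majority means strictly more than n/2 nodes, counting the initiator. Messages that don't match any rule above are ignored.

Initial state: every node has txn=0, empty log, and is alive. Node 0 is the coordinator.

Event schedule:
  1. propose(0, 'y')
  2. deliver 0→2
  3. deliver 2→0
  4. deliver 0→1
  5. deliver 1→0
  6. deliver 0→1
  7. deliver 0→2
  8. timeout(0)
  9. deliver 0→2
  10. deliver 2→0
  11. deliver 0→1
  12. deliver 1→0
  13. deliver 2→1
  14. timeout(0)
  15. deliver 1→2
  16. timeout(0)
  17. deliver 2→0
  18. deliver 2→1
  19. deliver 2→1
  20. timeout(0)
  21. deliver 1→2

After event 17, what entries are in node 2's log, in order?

e1 propose(0,'y'): 0[coor,t=1,-]
e2 deliver 0→2: 2[part,t=1,-]
e3 deliver 2→0: ·
e4 deliver 0→1: 1[part,t=1,-]
e5 deliver 1→0: 0[coor,t=1,y]
e6 deliver 0→1: 1[part,t=1,y]
e7 deliver 0→2: 2[part,t=1,y]
e8 timeout(0): 0[coor,t=2,y]
e9 deliver 0→2: 2[part,t=2,y]
e10 deliver 2→0: ·
e11 deliver 0→1: 1[part,t=2,y]
e12 deliver 1→0: 0[coor,t=2,y,T2]
e13 deliver 2→1: ·
e14 timeout(0): 0[coor,t=3,y,T2]
e15 deliver 1→2: ·
e16 timeout(0): 0[coor,t=4,y,T2]
e17 deliver 2→0: ·

y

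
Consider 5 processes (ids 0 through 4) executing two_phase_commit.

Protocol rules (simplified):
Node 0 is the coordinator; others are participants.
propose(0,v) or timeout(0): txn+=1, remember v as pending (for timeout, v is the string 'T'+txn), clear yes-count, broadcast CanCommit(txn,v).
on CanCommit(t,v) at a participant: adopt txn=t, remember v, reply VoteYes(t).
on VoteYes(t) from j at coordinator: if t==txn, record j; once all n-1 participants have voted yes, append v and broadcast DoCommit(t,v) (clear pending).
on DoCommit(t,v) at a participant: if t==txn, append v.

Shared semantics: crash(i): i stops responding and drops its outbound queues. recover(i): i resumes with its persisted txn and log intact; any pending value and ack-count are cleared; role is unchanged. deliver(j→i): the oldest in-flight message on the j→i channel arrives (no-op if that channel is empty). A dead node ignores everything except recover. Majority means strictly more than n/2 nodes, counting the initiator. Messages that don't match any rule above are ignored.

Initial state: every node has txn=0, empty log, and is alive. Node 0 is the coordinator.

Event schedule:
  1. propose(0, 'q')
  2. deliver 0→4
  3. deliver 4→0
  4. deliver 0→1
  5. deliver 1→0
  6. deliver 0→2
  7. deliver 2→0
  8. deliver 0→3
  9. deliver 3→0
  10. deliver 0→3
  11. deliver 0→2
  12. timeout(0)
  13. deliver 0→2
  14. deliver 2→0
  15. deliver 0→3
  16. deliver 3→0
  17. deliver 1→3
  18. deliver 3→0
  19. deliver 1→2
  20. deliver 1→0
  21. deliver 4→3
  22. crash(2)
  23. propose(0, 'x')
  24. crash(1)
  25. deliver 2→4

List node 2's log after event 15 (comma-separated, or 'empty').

q

after 1 — propose(0,'q'): n0:coor/t1/[-]
after 2 — deliver 0→4: n4:part/t1/[-]
after 3 — deliver 4→0: ·
after 4 — deliver 0→1: n1:part/t1/[-]
after 5 — deliver 1→0: ·
after 6 — deliver 0→2: n2:part/t1/[-]
after 7 — deliver 2→0: ·
after 8 — deliver 0→3: n3:part/t1/[-]
after 9 — deliver 3→0: n0:coor/t1/[q]
after 10 — deliver 0→3: n3:part/t1/[q]
after 11 — deliver 0→2: n2:part/t1/[q]
after 12 — timeout(0): n0:coor/t2/[q]
after 13 — deliver 0→2: n2:part/t2/[q]
after 14 — deliver 2→0: ·
after 15 — deliver 0→3: n3:part/t2/[q]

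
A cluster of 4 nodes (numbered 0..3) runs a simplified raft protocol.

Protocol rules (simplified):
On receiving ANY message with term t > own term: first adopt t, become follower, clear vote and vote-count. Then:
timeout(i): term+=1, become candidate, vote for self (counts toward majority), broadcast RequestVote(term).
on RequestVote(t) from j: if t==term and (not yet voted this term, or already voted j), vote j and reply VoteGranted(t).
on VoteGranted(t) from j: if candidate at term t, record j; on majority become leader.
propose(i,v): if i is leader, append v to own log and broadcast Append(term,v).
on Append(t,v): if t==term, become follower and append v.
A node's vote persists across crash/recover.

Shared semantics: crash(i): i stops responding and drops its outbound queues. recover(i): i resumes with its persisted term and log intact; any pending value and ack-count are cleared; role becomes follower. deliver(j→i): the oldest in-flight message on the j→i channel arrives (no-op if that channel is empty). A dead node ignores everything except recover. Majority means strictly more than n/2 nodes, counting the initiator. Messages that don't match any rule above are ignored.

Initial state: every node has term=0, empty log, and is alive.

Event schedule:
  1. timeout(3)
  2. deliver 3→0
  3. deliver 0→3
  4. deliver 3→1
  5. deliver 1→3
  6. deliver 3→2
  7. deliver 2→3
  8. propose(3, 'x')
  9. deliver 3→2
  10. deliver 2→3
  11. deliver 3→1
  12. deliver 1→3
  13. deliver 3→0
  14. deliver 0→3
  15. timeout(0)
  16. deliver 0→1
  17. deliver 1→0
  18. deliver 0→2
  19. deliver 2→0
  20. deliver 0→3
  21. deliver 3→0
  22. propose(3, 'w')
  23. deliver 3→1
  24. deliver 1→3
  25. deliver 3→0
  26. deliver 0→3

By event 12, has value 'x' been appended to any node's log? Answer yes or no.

e1 timeout(3): 3[cand,t=1,-]
e2 deliver 3→0: 0[foll,t=1,-]
e3 deliver 0→3: ·
e4 deliver 3→1: 1[foll,t=1,-]
e5 deliver 1→3: 3[lead,t=1,-]
e6 deliver 3→2: 2[foll,t=1,-]
e7 deliver 2→3: ·
e8 propose(3,'x'): 3[lead,t=1,x]
e9 deliver 3→2: 2[foll,t=1,x]
e10 deliver 2→3: ·
e11 deliver 3→1: 1[foll,t=1,x]
e12 deliver 1→3: ·

yes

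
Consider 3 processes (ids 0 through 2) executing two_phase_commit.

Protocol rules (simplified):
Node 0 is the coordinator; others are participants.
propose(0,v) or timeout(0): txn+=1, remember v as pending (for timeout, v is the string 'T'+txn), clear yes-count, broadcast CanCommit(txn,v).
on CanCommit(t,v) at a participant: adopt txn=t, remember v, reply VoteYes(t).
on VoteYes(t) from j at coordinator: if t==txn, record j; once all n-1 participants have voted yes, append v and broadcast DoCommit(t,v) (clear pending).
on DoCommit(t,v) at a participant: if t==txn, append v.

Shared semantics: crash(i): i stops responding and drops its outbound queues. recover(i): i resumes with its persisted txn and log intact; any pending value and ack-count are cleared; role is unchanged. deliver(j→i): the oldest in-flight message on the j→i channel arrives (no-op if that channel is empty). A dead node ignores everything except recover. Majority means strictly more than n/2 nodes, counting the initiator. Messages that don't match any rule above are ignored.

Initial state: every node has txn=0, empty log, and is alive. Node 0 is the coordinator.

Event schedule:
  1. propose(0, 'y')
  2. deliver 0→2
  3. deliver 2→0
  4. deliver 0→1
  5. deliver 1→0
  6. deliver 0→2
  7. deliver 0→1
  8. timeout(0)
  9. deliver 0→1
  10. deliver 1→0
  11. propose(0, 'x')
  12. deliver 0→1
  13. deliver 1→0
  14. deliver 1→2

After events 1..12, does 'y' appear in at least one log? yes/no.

[1] propose(0,'y') → N0(coor t1 [-])
[2] deliver 0→2 → N2(part t1 [-])
[3] deliver 2→0 → ∅
[4] deliver 0→1 → N1(part t1 [-])
[5] deliver 1→0 → N0(coor t1 [y])
[6] deliver 0→2 → N2(part t1 [y])
[7] deliver 0→1 → N1(part t1 [y])
[8] timeout(0) → N0(coor t2 [y])
[9] deliver 0→1 → N1(part t2 [y])
[10] deliver 1→0 → ∅
[11] propose(0,'x') → N0(coor t3 [y])
[12] deliver 0→1 → N1(part t3 [y])

yes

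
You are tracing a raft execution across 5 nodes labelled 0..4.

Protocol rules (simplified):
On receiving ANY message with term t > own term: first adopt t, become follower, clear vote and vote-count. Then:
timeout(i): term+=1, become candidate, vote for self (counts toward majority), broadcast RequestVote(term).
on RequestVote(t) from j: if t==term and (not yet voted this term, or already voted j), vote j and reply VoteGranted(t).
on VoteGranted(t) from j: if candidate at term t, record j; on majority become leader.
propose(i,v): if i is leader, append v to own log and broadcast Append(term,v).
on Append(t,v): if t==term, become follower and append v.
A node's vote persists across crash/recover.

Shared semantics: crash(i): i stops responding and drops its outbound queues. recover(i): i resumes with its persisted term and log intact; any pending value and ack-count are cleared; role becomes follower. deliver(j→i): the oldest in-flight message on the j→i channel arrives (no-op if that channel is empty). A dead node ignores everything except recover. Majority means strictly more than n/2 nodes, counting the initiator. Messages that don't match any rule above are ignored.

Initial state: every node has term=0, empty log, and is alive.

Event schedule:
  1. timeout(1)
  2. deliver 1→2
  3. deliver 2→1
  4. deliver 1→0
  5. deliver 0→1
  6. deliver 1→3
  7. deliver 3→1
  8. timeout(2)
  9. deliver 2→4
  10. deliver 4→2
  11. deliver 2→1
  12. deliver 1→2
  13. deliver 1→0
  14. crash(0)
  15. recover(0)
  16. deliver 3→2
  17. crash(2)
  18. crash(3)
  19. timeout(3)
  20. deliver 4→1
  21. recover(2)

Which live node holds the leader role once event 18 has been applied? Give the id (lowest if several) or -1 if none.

[1] timeout(1) → N1(cand t1 [-])
[2] deliver 1→2 → N2(foll t1 [-])
[3] deliver 2→1 → ∅
[4] deliver 1→0 → N0(foll t1 [-])
[5] deliver 0→1 → N1(lead t1 [-])
[6] deliver 1→3 → N3(foll t1 [-])
[7] deliver 3→1 → ∅
[8] timeout(2) → N2(cand t2 [-])
[9] deliver 2→4 → N4(foll t2 [-])
[10] deliver 4→2 → ∅
[11] deliver 2→1 → N1(foll t2 [-])
[12] deliver 1→2 → N2(lead t2 [-])
[13] deliver 1→0 → ∅
[14] crash(0) → N0(✗foll t1 [-])
[15] recover(0) → N0(foll t1 [-])
[16] deliver 3→2 → ∅
[17] crash(2) → N2(✗lead t2 [-])
[18] crash(3) → N3(✗foll t1 [-])

-1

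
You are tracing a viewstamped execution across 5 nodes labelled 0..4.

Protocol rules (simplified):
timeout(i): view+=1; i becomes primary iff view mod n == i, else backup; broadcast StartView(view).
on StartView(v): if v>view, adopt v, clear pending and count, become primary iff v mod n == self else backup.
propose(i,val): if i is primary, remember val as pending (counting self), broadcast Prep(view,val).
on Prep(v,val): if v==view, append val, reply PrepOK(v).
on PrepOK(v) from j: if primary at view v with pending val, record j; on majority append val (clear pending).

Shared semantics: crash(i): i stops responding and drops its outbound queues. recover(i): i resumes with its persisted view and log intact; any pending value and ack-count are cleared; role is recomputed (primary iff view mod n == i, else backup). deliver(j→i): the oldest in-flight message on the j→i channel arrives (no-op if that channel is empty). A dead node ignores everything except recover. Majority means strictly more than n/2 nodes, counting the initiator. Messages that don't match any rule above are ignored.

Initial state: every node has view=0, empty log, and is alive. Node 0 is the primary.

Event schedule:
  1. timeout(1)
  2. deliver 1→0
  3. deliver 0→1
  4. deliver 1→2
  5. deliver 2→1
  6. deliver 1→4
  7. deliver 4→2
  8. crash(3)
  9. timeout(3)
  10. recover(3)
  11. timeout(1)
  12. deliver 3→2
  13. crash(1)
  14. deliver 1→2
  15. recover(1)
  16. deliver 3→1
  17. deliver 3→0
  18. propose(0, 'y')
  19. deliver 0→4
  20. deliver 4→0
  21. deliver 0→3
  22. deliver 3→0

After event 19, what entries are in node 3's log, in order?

empty

1. timeout(1):  <1:prim v1 ->
2. deliver 1→0:  <0:back v1 ->
3. deliver 0→1:  nop
4. deliver 1→2:  <2:back v1 ->
5. deliver 2→1:  nop
6. deliver 1→4:  <4:back v1 ->
7. deliver 4→2:  nop
8. crash(3):  <3:✗back v0 ->
9. timeout(3):  nop
10. recover(3):  <3:back v0 ->
11. timeout(1):  <1:back v2 ->
12. deliver 3→2:  nop
13. crash(1):  <1:✗back v2 ->
14. deliver 1→2:  nop
15. recover(1):  <1:back v2 ->
16. deliver 3→1:  nop
17. deliver 3→0:  nop
18. propose(0,'y'):  nop
19. deliver 0→4:  nop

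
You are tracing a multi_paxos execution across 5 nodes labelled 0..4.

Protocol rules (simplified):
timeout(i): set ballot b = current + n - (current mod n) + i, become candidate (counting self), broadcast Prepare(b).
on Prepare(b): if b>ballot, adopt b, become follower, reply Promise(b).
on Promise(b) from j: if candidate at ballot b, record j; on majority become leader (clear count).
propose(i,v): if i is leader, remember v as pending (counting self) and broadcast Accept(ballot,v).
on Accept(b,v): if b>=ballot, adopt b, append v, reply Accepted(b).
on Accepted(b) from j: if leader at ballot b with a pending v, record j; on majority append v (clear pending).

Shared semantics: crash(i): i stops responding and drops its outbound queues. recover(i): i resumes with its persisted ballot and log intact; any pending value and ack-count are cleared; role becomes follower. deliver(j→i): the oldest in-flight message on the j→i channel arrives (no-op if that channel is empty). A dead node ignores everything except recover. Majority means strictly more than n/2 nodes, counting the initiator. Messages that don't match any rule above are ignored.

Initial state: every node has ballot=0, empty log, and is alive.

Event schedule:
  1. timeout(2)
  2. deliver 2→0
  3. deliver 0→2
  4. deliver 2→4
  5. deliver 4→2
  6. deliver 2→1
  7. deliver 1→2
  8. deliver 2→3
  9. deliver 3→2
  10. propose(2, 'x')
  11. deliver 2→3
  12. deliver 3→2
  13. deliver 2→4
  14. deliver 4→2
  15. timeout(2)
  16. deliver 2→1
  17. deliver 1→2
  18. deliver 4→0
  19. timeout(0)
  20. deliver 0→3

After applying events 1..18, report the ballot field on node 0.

step 1 timeout(2): 2={cand,b=7,log=-}
step 2 deliver 2→0: 0={foll,b=7,log=-}
step 3 deliver 0→2: —
step 4 deliver 2→4: 4={foll,b=7,log=-}
step 5 deliver 4→2: 2={lead,b=7,log=-}
step 6 deliver 2→1: 1={foll,b=7,log=-}
step 7 deliver 1→2: —
step 8 deliver 2→3: 3={foll,b=7,log=-}
step 9 deliver 3→2: —
step 10 propose(2,'x'): —
step 11 deliver 2→3: 3={foll,b=7,log=x}
step 12 deliver 3→2: —
step 13 deliver 2→4: 4={foll,b=7,log=x}
step 14 deliver 4→2: 2={lead,b=7,log=x}
step 15 timeout(2): 2={cand,b=12,log=x}
step 16 deliver 2→1: 1={foll,b=7,log=x}
step 17 deliver 1→2: —
step 18 deliver 4→0: —

7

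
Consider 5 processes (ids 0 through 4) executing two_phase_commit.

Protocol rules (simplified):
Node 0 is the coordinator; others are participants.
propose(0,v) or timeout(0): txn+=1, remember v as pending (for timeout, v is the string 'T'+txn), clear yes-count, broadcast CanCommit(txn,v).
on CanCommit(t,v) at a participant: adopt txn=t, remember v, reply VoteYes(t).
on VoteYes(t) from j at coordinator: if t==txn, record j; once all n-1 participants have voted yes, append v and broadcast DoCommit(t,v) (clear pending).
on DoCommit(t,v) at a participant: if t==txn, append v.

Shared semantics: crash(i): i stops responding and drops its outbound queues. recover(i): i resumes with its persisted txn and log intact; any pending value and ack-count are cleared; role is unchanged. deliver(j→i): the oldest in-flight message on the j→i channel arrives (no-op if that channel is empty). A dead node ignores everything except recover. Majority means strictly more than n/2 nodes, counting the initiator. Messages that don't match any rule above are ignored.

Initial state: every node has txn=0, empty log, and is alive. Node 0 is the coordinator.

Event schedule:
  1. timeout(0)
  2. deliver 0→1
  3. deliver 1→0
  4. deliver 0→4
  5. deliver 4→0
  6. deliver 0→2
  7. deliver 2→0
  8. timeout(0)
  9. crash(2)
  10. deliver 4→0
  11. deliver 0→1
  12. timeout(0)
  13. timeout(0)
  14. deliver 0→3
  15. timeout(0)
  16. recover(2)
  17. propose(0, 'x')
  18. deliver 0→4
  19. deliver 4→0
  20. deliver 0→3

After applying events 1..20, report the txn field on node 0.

6

1. timeout(0):  <0:coor t1 ->
2. deliver 0→1:  <1:part t1 ->
3. deliver 1→0:  nop
4. deliver 0→4:  <4:part t1 ->
5. deliver 4→0:  nop
6. deliver 0→2:  <2:part t1 ->
7. deliver 2→0:  nop
8. timeout(0):  <0:coor t2 ->
9. crash(2):  <2:✗part t1 ->
10. deliver 4→0:  nop
11. deliver 0→1:  <1:part t2 ->
12. timeout(0):  <0:coor t3 ->
13. timeout(0):  <0:coor t4 ->
14. deliver 0→3:  <3:part t1 ->
15. timeout(0):  <0:coor t5 ->
16. recover(2):  <2:part t1 ->
17. propose(0,'x'):  <0:coor t6 ->
18. deliver 0→4:  <4:part t2 ->
19. deliver 4→0:  nop
20. deliver 0→3:  <3:part t2 ->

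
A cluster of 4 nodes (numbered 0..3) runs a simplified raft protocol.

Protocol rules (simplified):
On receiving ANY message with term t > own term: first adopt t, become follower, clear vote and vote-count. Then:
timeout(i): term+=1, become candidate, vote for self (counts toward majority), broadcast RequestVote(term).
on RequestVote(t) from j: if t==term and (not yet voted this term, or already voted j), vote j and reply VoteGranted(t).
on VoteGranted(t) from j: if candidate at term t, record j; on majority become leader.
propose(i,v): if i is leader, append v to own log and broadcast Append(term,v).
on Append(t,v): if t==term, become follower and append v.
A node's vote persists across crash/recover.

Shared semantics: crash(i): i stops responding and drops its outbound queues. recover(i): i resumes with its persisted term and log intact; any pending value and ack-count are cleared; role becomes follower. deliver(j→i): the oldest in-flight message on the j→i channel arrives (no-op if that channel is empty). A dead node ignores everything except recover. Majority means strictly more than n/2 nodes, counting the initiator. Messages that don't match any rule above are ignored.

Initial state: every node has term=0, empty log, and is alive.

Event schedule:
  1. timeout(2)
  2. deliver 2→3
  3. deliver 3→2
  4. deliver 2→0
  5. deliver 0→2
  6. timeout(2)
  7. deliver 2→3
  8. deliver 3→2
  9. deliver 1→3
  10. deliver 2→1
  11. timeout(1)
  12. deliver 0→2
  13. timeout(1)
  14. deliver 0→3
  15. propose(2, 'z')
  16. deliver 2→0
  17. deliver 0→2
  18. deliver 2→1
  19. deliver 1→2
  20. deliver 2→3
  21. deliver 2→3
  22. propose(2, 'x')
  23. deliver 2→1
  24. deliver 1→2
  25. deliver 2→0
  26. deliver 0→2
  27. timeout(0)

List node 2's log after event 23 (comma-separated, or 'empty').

e1 timeout(2): 2[cand,t=1,-]
e2 deliver 2→3: 3[foll,t=1,-]
e3 deliver 3→2: ·
e4 deliver 2→0: 0[foll,t=1,-]
e5 deliver 0→2: 2[lead,t=1,-]
e6 timeout(2): 2[cand,t=2,-]
e7 deliver 2→3: 3[foll,t=2,-]
e8 deliver 3→2: ·
e9 deliver 1→3: ·
e10 deliver 2→1: 1[foll,t=1,-]
e11 timeout(1): 1[cand,t=2,-]
e12 deliver 0→2: ·
e13 timeout(1): 1[cand,t=3,-]
e14 deliver 0→3: ·
e15 propose(2,'z'): ·
e16 deliver 2→0: 0[foll,t=2,-]
e17 deliver 0→2: 2[lead,t=2,-]
e18 deliver 2→1: ·
e19 deliver 1→2: ·
e20 deliver 2→3: ·
e21 deliver 2→3: ·
e22 propose(2,'x'): 2[lead,t=2,x]
e23 deliver 2→1: ·

x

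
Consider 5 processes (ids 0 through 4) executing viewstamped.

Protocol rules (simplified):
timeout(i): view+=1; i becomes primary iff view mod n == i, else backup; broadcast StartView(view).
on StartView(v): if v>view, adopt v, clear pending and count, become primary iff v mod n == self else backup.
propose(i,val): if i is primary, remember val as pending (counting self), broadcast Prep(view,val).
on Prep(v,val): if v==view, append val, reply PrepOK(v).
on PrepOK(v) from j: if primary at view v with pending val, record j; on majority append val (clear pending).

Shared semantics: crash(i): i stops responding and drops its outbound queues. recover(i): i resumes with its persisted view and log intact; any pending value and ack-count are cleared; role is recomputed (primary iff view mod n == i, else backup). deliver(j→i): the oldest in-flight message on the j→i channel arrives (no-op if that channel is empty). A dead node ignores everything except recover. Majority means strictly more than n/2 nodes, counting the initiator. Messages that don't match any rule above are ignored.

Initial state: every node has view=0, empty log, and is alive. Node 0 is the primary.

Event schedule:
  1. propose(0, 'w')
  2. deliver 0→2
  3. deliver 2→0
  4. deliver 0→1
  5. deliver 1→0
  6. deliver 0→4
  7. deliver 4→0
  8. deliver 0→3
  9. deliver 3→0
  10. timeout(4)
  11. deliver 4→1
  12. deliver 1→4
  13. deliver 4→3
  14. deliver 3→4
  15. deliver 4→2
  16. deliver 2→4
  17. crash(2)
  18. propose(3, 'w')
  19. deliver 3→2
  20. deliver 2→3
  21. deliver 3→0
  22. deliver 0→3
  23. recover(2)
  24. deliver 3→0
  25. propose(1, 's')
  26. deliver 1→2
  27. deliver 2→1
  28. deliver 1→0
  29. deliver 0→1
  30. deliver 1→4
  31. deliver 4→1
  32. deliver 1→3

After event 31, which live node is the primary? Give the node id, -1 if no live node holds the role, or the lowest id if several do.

after 1 — propose(0,'w'): ·
after 2 — deliver 0→2: n2:back/v0/[w]
after 3 — deliver 2→0: ·
after 4 — deliver 0→1: n1:back/v0/[w]
after 5 — deliver 1→0: n0:prim/v0/[w]
after 6 — deliver 0→4: n4:back/v0/[w]
after 7 — deliver 4→0: ·
after 8 — deliver 0→3: n3:back/v0/[w]
after 9 — deliver 3→0: ·
after 10 — timeout(4): n4:back/v1/[w]
after 11 — deliver 4→1: n1:prim/v1/[w]
after 12 — deliver 1→4: ·
after 13 — deliver 4→3: n3:back/v1/[w]
after 14 — deliver 3→4: ·
after 15 — deliver 4→2: n2:back/v1/[w]
after 16 — deliver 2→4: ·
after 17 — crash(2): n2:✗back/v1/[w]
after 18 — propose(3,'w'): ·
after 19 — deliver 3→2: ·
after 20 — deliver 2→3: ·
after 21 — deliver 3→0: ·
after 22 — deliver 0→3: ·
after 23 — recover(2): n2:back/v1/[w]
after 24 — deliver 3→0: ·
after 25 — propose(1,'s'): ·
after 26 — deliver 1→2: n2:back/v1/[w,s]
after 27 — deliver 2→1: ·
after 28 — deliver 1→0: ·
after 29 — deliver 0→1: ·
after 30 — deliver 1→4: n4:back/v1/[w,s]
after 31 — deliver 4→1: n1:prim/v1/[w,s]

0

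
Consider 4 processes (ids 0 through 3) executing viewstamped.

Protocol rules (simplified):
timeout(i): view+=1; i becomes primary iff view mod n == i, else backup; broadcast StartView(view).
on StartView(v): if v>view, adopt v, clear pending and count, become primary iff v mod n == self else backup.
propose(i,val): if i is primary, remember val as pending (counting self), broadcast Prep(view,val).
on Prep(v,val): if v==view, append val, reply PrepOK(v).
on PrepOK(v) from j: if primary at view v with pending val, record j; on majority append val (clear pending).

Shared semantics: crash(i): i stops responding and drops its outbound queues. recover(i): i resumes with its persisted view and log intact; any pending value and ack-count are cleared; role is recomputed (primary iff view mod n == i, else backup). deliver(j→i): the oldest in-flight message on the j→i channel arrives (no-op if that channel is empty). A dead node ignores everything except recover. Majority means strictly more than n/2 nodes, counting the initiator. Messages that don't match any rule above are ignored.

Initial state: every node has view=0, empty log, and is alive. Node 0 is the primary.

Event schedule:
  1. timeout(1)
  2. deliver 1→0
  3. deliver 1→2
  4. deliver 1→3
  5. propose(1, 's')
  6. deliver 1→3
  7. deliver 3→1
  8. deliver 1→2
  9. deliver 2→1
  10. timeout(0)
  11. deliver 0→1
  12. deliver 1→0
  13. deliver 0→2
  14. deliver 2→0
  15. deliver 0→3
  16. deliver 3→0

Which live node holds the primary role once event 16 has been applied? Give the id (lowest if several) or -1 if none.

after 1 — timeout(1): n1:prim/v1/[-]
after 2 — deliver 1→0: n0:back/v1/[-]
after 3 — deliver 1→2: n2:back/v1/[-]
after 4 — deliver 1→3: n3:back/v1/[-]
after 5 — propose(1,'s'): ·
after 6 — deliver 1→3: n3:back/v1/[s]
after 7 — deliver 3→1: ·
after 8 — deliver 1→2: n2:back/v1/[s]
after 9 — deliver 2→1: n1:prim/v1/[s]
after 10 — timeout(0): n0:back/v2/[-]
after 11 — deliver 0→1: n1:back/v2/[s]
after 12 — deliver 1→0: ·
after 13 — deliver 0→2: n2:prim/v2/[s]
after 14 — deliver 2→0: ·
after 15 — deliver 0→3: n3:back/v2/[s]
after 16 — deliver 3→0: ·

2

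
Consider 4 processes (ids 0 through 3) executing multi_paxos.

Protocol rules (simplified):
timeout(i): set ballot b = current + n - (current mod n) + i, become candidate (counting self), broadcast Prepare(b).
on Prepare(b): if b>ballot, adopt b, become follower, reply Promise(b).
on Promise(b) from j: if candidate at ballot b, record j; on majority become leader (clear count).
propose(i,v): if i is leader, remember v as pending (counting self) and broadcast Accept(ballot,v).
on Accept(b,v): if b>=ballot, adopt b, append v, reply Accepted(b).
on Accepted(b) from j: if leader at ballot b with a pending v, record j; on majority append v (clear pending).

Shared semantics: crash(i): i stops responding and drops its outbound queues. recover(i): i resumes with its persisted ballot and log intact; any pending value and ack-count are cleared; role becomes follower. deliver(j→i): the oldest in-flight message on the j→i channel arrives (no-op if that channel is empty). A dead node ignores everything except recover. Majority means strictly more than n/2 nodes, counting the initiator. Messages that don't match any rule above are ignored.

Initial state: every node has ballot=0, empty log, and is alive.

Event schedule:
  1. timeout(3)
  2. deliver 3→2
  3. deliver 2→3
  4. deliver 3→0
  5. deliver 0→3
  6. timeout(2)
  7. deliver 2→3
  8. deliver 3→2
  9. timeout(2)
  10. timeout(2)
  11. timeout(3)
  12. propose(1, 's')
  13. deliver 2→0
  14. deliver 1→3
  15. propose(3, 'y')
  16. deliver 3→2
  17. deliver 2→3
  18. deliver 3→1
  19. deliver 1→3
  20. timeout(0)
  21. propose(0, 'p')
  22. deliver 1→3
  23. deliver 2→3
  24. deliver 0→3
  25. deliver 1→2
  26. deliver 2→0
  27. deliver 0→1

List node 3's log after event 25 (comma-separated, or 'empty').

empty

e1 timeout(3): 3[cand,b=7,-]
e2 deliver 3→2: 2[foll,b=7,-]
e3 deliver 2→3: ·
e4 deliver 3→0: 0[foll,b=7,-]
e5 deliver 0→3: 3[lead,b=7,-]
e6 timeout(2): 2[cand,b=10,-]
e7 deliver 2→3: 3[foll,b=10,-]
e8 deliver 3→2: ·
e9 timeout(2): 2[cand,b=14,-]
e10 timeout(2): 2[cand,b=18,-]
e11 timeout(3): 3[cand,b=15,-]
e12 propose(1,'s'): ·
e13 deliver 2→0: 0[foll,b=10,-]
e14 deliver 1→3: ·
e15 propose(3,'y'): ·
e16 deliver 3→2: ·
e17 deliver 2→3: ·
e18 deliver 3→1: 1[foll,b=7,-]
e19 deliver 1→3: ·
e20 timeout(0): 0[cand,b=12,-]
e21 propose(0,'p'): ·
e22 deliver 1→3: ·
e23 deliver 2→3: 3[foll,b=18,-]
e24 deliver 0→3: ·
e25 deliver 1→2: ·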